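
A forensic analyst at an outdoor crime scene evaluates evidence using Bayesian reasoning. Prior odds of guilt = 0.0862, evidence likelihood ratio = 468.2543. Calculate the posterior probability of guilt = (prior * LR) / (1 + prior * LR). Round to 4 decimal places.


Bayesian evidence evaluation:
Posterior odds = prior_odds * LR = 0.0862 * 468.2543 = 40.36352
Posterior probability = posterior_odds / (1 + posterior_odds)
= 40.36352 / (1 + 40.36352)
= 40.36352 / 41.36352
= 0.9758

0.9758


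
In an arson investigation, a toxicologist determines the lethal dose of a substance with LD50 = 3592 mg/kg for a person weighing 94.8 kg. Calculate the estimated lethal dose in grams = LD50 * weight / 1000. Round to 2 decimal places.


Lethal dose calculation:
Lethal dose = LD50 * body_weight / 1000
= 3592 * 94.8 / 1000
= 340521.6 / 1000
= 340.52 g

340.52


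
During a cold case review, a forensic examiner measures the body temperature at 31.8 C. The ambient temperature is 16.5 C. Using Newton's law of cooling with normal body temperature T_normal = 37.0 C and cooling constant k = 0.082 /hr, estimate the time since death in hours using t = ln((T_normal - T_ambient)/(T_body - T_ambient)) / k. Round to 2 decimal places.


Using Newton's law of cooling:
t = ln((T_normal - T_ambient) / (T_body - T_ambient)) / k
T_normal - T_ambient = 20.5
T_body - T_ambient = 15.3
Ratio = 1.339869
ln(ratio) = 0.292572
t = 0.292572 / 0.082 = 3.57 hours

3.57


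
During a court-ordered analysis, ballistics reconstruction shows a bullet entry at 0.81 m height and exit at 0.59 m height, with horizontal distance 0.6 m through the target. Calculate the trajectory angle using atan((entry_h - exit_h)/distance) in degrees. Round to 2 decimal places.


Bullet trajectory angle:
Height difference = 0.81 - 0.59 = 0.22 m
angle = atan(0.22 / 0.6)
angle = atan(0.366667)
angle = 20.14 degrees

20.14


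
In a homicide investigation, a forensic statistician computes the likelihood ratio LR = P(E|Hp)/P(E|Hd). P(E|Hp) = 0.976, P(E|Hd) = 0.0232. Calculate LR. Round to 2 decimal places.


Likelihood ratio calculation:
LR = P(E|Hp) / P(E|Hd)
LR = 0.976 / 0.0232
LR = 42.07

42.07


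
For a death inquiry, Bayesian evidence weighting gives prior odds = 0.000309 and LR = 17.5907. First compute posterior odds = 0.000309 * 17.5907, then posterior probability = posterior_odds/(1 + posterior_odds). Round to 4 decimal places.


Bayesian evidence evaluation:
Posterior odds = prior_odds * LR = 0.000309 * 17.5907 = 0.005435526
Posterior probability = posterior_odds / (1 + posterior_odds)
= 0.005435526 / (1 + 0.005435526)
= 0.005435526 / 1.005435526
= 0.0054

0.0054


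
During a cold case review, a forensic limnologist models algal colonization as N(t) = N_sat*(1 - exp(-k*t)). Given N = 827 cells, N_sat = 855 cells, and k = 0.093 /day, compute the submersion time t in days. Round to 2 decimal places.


PMSI from diatom colonization curve:
N / N_sat = 827 / 855 = 0.967251
1 - N/N_sat = 0.032749
ln(1 - N/N_sat) = -3.418883
t = -ln(1 - N/N_sat) / k = -(-3.418883) / 0.093 = 36.76 days

36.76


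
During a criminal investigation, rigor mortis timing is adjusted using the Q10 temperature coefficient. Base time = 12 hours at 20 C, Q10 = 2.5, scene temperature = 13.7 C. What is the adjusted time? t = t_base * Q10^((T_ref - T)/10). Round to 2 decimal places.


Rigor mortis time adjustment:
Exponent = (T_ref - T_actual) / 10 = (20 - 13.7) / 10 = 0.63
Q10 factor = 2.5^0.63 = 1.78116
t_adjusted = 12 * 1.78116 = 21.37 hours

21.37


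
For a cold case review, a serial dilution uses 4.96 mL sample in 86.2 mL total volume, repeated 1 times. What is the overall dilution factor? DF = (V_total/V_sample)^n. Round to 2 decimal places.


Dilution factor calculation:
Single dilution = V_total / V_sample = 86.2 / 4.96 ≈ 17.379032
Number of dilutions = 1
Total DF = (86.2 / 4.96)^1 (full precision, rounded at the end) = 17.38

17.38


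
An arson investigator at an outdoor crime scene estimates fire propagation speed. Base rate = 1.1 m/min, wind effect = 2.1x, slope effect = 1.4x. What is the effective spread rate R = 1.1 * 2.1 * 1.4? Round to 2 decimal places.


Fire spread rate calculation:
R = R0 * wind_factor * slope_factor
= 1.1 * 2.1 * 1.4
= 2.31 * 1.4
= 3.23 m/min

3.23


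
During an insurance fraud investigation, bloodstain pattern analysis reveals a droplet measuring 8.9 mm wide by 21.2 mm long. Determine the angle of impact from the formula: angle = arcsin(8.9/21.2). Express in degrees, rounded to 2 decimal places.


Blood spatter impact angle calculation:
width / length = 8.9 / 21.2 = 0.419811
angle = arcsin(0.419811)
angle = 24.82 degrees

24.82


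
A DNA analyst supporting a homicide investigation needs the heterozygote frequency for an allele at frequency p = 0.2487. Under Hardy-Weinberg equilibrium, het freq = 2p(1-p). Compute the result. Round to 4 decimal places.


Hardy-Weinberg heterozygote frequency:
q = 1 - p = 1 - 0.2487 = 0.7513
2pq = 2 * 0.2487 * 0.7513 = 0.3737

0.3737


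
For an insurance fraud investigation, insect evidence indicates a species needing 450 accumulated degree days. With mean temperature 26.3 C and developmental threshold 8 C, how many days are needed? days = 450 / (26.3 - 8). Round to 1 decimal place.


Insect development time:
Effective temperature = avg_temp - T_base = 26.3 - 8 = 18.3 C
Days = ADD / effective_temp = 450 / 18.3 = 24.6 days

24.6


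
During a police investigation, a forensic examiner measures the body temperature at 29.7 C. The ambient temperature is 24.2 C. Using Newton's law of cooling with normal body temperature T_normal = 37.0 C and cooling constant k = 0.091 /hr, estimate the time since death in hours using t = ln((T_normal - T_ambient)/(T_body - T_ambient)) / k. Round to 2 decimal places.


Using Newton's law of cooling:
t = ln((T_normal - T_ambient) / (T_body - T_ambient)) / k
T_normal - T_ambient = 12.8
T_body - T_ambient = 5.5
Ratio = 2.327273
ln(ratio) = 0.844697
t = 0.844697 / 0.091 = 9.28 hours

9.28


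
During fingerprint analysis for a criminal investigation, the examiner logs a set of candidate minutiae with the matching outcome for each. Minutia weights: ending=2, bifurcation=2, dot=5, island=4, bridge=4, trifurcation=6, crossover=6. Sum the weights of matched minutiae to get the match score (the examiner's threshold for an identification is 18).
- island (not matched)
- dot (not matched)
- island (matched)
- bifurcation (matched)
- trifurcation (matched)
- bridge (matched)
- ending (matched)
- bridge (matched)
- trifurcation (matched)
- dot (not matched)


Weighted minutiae match score:
  island: not matched, +0
  dot: not matched, +0
  island: matched, +4 (running total 4)
  bifurcation: matched, +2 (running total 6)
  trifurcation: matched, +6 (running total 12)
  bridge: matched, +4 (running total 16)
  ending: matched, +2 (running total 18)
  bridge: matched, +4 (running total 22)
  trifurcation: matched, +6 (running total 28)
  dot: not matched, +0
Total score = 28
Threshold = 18; verdict = identification

28


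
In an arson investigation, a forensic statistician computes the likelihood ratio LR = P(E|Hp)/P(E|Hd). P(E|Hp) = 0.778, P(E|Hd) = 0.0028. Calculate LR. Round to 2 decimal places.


Likelihood ratio calculation:
LR = P(E|Hp) / P(E|Hd)
LR = 0.778 / 0.0028
LR = 277.86

277.86


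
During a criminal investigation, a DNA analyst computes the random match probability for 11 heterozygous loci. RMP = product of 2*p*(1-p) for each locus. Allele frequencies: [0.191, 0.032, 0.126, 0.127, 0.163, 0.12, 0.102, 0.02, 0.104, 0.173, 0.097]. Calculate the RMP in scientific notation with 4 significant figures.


Computing RMP for 11 loci:
Locus 1: 2 * 0.191 * 0.809 = 0.309038
Locus 2: 2 * 0.032 * 0.968 = 0.061952
Locus 3: 2 * 0.126 * 0.874 = 0.220248
Locus 4: 2 * 0.127 * 0.873 = 0.221742
Locus 5: 2 * 0.163 * 0.837 = 0.272862
Locus 6: 2 * 0.12 * 0.88 = 0.2112
Locus 7: 2 * 0.102 * 0.898 = 0.183192
Locus 8: 2 * 0.02 * 0.98 = 0.0392
Locus 9: 2 * 0.104 * 0.896 = 0.186368
Locus 10: 2 * 0.173 * 0.827 = 0.286142
Locus 11: 2 * 0.097 * 0.903 = 0.175182
RMP = 3.615e-09

3.615e-09


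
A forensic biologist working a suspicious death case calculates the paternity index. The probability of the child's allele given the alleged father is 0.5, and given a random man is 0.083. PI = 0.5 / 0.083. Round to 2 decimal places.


Paternity Index calculation:
PI = P(allele|father) / P(allele|random)
PI = 0.5 / 0.083
PI = 6.02

6.02


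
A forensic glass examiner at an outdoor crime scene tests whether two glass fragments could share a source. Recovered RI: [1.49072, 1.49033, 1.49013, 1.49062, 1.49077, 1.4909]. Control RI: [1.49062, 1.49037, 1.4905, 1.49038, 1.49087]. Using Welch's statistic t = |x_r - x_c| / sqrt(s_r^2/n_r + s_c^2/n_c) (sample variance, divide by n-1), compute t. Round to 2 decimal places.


Welch's t-criterion for glass RI comparison:
Recovered mean = sum / n_r = 8.94347 / 6 = 1.4905783
Control mean = sum / n_c = 7.45274 / 5 = 1.490548
Recovered sample variance s_r^2 = 8.49367e-08
Control sample variance s_c^2 = 4.277e-08
Welch SE (unpooled) = sqrt(s_r^2/n_r + s_c^2/n_c) = sqrt(1.41561e-08 + 8.554e-09) = sqrt(2.27101e-08) = 0.000150699
|mean_r - mean_c| = 3.03333e-05
t = 3.03333e-05 / 0.000150699 = 0.20

0.20


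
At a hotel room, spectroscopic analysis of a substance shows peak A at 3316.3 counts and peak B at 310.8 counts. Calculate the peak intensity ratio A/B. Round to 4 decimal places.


Spectral peak ratio:
Peak A = 3316.3 counts
Peak B = 310.8 counts
Ratio = 3316.3 / 310.8 = 10.6702

10.6702


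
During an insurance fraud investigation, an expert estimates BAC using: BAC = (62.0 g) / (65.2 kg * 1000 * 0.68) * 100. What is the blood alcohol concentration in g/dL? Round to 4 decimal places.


Applying the Widmark formula:
BAC = (dose_g / (body_wt * 1000 * r)) * 100
Denominator = 65.2 * 1000 * 0.68 = 44336
BAC = (62.0 / 44336) * 100
BAC = 0.1398 g/dL

0.1398


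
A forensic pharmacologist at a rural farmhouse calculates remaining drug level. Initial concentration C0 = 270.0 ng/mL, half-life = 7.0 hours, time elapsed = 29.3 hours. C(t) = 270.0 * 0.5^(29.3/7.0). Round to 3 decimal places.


Drug concentration decay:
Number of half-lives = t / t_half = 29.3 / 7.0 = 4.185714
Decay factor = 0.5^4.185714 = 0.05495086
C(t) = 270.0 * 0.05495086 = 14.837 ng/mL

14.837


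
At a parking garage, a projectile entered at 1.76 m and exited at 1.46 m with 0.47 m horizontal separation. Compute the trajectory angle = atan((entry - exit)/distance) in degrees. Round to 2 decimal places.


Bullet trajectory angle:
Height difference = 1.76 - 1.46 = 0.3 m
angle = atan(0.3 / 0.47)
angle = atan(0.638298)
angle = 32.55 degrees

32.55


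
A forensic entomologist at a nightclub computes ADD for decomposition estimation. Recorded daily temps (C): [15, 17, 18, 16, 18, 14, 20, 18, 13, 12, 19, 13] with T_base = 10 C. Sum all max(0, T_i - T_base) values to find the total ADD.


Computing ADD day by day:
Day 1: max(0, 15 - 10) = 5
Day 2: max(0, 17 - 10) = 7
Day 3: max(0, 18 - 10) = 8
Day 4: max(0, 16 - 10) = 6
Day 5: max(0, 18 - 10) = 8
Day 6: max(0, 14 - 10) = 4
Day 7: max(0, 20 - 10) = 10
Day 8: max(0, 18 - 10) = 8
Day 9: max(0, 13 - 10) = 3
Day 10: max(0, 12 - 10) = 2
Day 11: max(0, 19 - 10) = 9
Day 12: max(0, 13 - 10) = 3
Total ADD = 73

73


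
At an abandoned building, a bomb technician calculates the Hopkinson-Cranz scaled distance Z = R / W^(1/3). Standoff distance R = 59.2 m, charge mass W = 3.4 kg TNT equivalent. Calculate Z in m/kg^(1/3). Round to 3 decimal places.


Scaled distance calculation:
W^(1/3) = 3.4^(1/3) = 1.503695
Z = R / W^(1/3) = 59.2 / 1.503695
Z = 39.370 m/kg^(1/3)

39.370


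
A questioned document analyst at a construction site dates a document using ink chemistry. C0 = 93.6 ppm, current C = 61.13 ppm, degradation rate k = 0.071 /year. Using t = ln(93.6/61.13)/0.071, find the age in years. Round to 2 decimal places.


Document age estimation:
C0/C = 93.6 / 61.13 = 1.531163
ln(C0/C) = 0.426028
t = 0.426028 / 0.071 = 6.00 years

6.00


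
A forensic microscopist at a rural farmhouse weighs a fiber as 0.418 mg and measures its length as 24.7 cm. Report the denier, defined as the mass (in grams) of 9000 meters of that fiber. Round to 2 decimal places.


Denier calculation:
Mass in grams = 0.418 mg / 1000 = 0.000418 g
Length in meters = 24.7 cm / 100 = 0.247 m
Linear density = mass / length = 0.000418 / 0.247 = 0.00169231 g/m
Denier = (g/m) * 9000 = 0.00169231 * 9000 = 15.23

15.23


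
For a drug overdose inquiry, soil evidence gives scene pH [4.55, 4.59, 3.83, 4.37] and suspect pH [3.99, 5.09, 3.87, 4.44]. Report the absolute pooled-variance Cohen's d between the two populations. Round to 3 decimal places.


Pooled-variance Cohen's d for soil pH comparison:
Scene mean = 17.34 / 4 = 4.335
Suspect mean = 17.39 / 4 = 4.3475
Scene sample variance s_s^2 = 0.1225
Suspect sample variance s_c^2 = 0.305225
Pooled variance = ((n_s-1)*s_s^2 + (n_c-1)*s_c^2) / (n_s + n_c - 2) = 0.213862
Pooled SD = sqrt(0.213862) = 0.462452
Mean difference = -0.0125
|d| = |-0.0125| / 0.462452 = 0.027

0.027


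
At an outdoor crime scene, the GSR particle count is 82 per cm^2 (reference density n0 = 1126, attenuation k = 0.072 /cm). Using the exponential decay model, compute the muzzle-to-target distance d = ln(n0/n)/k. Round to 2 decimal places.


GSR distance calculation:
n0/n = 1126 / 82 = 13.731707
ln(n0/n) = 2.619708
d = 2.619708 / 0.072 = 36.38 cm

36.38


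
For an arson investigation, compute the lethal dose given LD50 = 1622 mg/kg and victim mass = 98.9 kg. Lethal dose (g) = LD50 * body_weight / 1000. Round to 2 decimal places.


Lethal dose calculation:
Lethal dose = LD50 * body_weight / 1000
= 1622 * 98.9 / 1000
= 160415.8 / 1000
= 160.42 g

160.42


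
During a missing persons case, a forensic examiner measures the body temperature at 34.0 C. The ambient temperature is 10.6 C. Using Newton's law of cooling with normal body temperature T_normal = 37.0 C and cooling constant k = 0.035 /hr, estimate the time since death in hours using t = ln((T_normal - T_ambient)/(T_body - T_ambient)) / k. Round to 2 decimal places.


Using Newton's law of cooling:
t = ln((T_normal - T_ambient) / (T_body - T_ambient)) / k
T_normal - T_ambient = 26.4
T_body - T_ambient = 23.4
Ratio = 1.128205
ln(ratio) = 0.120628
t = 0.120628 / 0.035 = 3.45 hours

3.45


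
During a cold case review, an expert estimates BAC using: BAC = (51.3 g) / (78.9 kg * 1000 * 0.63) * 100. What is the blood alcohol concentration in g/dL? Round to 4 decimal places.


Applying the Widmark formula:
BAC = (dose_g / (body_wt * 1000 * r)) * 100
Denominator = 78.9 * 1000 * 0.63 = 49707
BAC = (51.3 / 49707) * 100
BAC = 0.1032 g/dL

0.1032


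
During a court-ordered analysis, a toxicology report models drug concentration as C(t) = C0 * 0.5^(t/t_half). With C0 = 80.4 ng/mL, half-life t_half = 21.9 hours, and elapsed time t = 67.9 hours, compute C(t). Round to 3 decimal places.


Drug concentration decay:
Number of half-lives = t / t_half = 67.9 / 21.9 = 3.100457
Decay factor = 0.5^3.100457 = 0.11659219
C(t) = 80.4 * 0.11659219 = 9.374 ng/mL

9.374


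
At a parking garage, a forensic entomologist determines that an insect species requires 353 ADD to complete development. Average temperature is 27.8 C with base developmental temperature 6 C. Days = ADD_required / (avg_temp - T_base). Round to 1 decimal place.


Insect development time:
Effective temperature = avg_temp - T_base = 27.8 - 6 = 21.8 C
Days = ADD / effective_temp = 353 / 21.8 = 16.2 days

16.2


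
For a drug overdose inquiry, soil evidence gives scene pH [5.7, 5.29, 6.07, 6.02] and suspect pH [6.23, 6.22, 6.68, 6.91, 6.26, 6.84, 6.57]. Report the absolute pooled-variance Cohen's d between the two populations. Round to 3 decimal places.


Pooled-variance Cohen's d for soil pH comparison:
Scene mean = 23.08 / 4 = 5.77
Suspect mean = 45.71 / 7 = 6.53
Scene sample variance s_s^2 = 0.129267
Suspect sample variance s_c^2 = 0.087267
Pooled variance = ((n_s-1)*s_s^2 + (n_c-1)*s_c^2) / (n_s + n_c - 2) = 0.101267
Pooled SD = sqrt(0.101267) = 0.318225
Mean difference = -0.76
|d| = |-0.76| / 0.318225 = 2.388

2.388


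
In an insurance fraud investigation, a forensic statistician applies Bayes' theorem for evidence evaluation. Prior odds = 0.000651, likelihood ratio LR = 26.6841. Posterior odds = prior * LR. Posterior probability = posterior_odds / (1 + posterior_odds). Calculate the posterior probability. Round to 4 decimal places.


Bayesian evidence evaluation:
Posterior odds = prior_odds * LR = 0.000651 * 26.6841 = 0.01737135
Posterior probability = posterior_odds / (1 + posterior_odds)
= 0.01737135 / (1 + 0.01737135)
= 0.01737135 / 1.01737135
= 0.0171

0.0171


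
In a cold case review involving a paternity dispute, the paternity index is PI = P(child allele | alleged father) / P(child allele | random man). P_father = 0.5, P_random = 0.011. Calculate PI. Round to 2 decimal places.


Paternity Index calculation:
PI = P(allele|father) / P(allele|random)
PI = 0.5 / 0.011
PI = 45.45

45.45


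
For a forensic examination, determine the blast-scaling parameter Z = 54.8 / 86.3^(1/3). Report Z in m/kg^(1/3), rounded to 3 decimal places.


Scaled distance calculation:
W^(1/3) = 86.3^(1/3) = 4.419132
Z = R / W^(1/3) = 54.8 / 4.419132
Z = 12.401 m/kg^(1/3)

12.401


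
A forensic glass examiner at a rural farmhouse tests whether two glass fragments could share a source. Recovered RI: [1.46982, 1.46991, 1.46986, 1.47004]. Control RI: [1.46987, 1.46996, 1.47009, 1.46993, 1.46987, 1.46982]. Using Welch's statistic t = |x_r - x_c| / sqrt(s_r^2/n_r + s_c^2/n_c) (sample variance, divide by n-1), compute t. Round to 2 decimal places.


Welch's t-criterion for glass RI comparison:
Recovered mean = sum / n_r = 5.87963 / 4 = 1.4699075
Control mean = sum / n_c = 8.81954 / 6 = 1.4699233
Recovered sample variance s_r^2 = 9.15833e-09
Control sample variance s_c^2 = 9.10667e-09
Welch SE (unpooled) = sqrt(s_r^2/n_r + s_c^2/n_c) = sqrt(2.28958e-09 + 1.51778e-09) = sqrt(3.80736e-09) = 6.17038e-05
|mean_r - mean_c| = 1.58333e-05
t = 1.58333e-05 / 6.17038e-05 = 0.26

0.26


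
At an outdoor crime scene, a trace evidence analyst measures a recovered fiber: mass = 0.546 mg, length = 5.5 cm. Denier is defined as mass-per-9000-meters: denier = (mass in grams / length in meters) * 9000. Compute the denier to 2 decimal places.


Denier calculation:
Mass in grams = 0.546 mg / 1000 = 0.000546 g
Length in meters = 5.5 cm / 100 = 0.055 m
Linear density = mass / length = 0.000546 / 0.055 = 0.00992727 g/m
Denier = (g/m) * 9000 = 0.00992727 * 9000 = 89.35

89.35


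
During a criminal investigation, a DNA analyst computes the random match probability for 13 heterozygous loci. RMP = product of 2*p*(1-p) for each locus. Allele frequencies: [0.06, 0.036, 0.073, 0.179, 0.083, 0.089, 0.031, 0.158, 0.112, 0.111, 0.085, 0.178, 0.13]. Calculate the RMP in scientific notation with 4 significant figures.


Computing RMP for 13 loci:
Locus 1: 2 * 0.06 * 0.94 = 0.1128
Locus 2: 2 * 0.036 * 0.964 = 0.069408
Locus 3: 2 * 0.073 * 0.927 = 0.135342
Locus 4: 2 * 0.179 * 0.821 = 0.293918
Locus 5: 2 * 0.083 * 0.917 = 0.152222
Locus 6: 2 * 0.089 * 0.911 = 0.162158
Locus 7: 2 * 0.031 * 0.969 = 0.060078
Locus 8: 2 * 0.158 * 0.842 = 0.266072
Locus 9: 2 * 0.112 * 0.888 = 0.198912
Locus 10: 2 * 0.111 * 0.889 = 0.197358
Locus 11: 2 * 0.085 * 0.915 = 0.15555
Locus 12: 2 * 0.178 * 0.822 = 0.292632
Locus 13: 2 * 0.13 * 0.87 = 0.2262
RMP = 4.967e-11

4.967e-11


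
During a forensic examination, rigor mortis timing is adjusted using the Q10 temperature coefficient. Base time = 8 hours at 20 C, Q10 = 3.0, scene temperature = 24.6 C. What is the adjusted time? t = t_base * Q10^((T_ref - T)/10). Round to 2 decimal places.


Rigor mortis time adjustment:
Exponent = (T_ref - T_actual) / 10 = (20 - 24.6) / 10 = -0.46
Q10 factor = 3.0^-0.46 = 0.60329
t_adjusted = 8 * 0.60329 = 4.83 hours

4.83


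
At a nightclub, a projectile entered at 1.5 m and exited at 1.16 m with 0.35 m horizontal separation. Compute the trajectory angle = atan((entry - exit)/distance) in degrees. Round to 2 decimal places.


Bullet trajectory angle:
Height difference = 1.5 - 1.16 = 0.34 m
angle = atan(0.34 / 0.35)
angle = atan(0.971429)
angle = 44.17 degrees

44.17


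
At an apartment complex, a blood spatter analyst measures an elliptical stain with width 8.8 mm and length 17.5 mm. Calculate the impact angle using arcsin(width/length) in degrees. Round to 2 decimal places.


Blood spatter impact angle calculation:
width / length = 8.8 / 17.5 = 0.502857
angle = arcsin(0.502857)
angle = 30.19 degrees

30.19


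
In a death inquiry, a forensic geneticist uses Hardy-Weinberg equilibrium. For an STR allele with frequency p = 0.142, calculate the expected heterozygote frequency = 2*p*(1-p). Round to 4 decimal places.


Hardy-Weinberg heterozygote frequency:
q = 1 - p = 1 - 0.142 = 0.858
2pq = 2 * 0.142 * 0.858 = 0.2437

0.2437


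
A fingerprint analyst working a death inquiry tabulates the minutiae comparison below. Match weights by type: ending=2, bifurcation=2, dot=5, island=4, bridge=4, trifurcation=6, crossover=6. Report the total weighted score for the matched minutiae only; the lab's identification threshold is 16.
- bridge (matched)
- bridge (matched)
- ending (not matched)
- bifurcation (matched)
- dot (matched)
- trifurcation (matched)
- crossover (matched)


Weighted minutiae match score:
  bridge: matched, +4 (running total 4)
  bridge: matched, +4 (running total 8)
  ending: not matched, +0
  bifurcation: matched, +2 (running total 10)
  dot: matched, +5 (running total 15)
  trifurcation: matched, +6 (running total 21)
  crossover: matched, +6 (running total 27)
Total score = 27
Threshold = 16; verdict = identification

27


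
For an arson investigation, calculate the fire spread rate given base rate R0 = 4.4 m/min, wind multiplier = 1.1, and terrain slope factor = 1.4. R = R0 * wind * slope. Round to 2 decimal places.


Fire spread rate calculation:
R = R0 * wind_factor * slope_factor
= 4.4 * 1.1 * 1.4
= 4.84 * 1.4
= 6.78 m/min

6.78


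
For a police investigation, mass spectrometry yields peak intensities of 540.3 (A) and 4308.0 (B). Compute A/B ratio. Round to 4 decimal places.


Spectral peak ratio:
Peak A = 540.3 counts
Peak B = 4308.0 counts
Ratio = 540.3 / 4308.0 = 0.1254

0.1254


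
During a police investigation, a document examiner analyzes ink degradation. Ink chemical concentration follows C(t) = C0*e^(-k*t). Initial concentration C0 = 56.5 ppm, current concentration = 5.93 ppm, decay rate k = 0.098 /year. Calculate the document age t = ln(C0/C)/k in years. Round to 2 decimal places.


Document age estimation:
C0/C = 56.5 / 5.93 = 9.527825
ln(C0/C) = 2.254216
t = 2.254216 / 0.098 = 23.00 years

23.00


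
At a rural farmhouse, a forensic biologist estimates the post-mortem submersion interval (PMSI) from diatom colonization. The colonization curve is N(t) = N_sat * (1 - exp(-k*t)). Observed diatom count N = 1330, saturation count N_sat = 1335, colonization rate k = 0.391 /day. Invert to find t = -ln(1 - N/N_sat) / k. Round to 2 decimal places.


PMSI from diatom colonization curve:
N / N_sat = 1330 / 1335 = 0.996255
1 - N/N_sat = 0.003745
ln(1 - N/N_sat) = -5.587334
t = -ln(1 - N/N_sat) / k = -(-5.587334) / 0.391 = 14.29 days

14.29


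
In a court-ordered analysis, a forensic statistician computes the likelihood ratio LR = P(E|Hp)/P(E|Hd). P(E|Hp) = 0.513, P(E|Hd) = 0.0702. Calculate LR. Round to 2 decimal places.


Likelihood ratio calculation:
LR = P(E|Hp) / P(E|Hd)
LR = 0.513 / 0.0702
LR = 7.31

7.31


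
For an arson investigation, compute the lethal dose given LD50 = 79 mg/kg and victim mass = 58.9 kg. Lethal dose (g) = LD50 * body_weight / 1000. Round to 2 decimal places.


Lethal dose calculation:
Lethal dose = LD50 * body_weight / 1000
= 79 * 58.9 / 1000
= 4653.1 / 1000
= 4.65 g

4.65


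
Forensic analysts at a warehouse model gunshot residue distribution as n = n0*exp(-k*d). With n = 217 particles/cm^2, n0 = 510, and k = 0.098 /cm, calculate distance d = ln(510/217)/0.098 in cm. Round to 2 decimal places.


GSR distance calculation:
n0/n = 510 / 217 = 2.35023
ln(n0/n) = 0.854513
d = 0.854513 / 0.098 = 8.72 cm

8.72


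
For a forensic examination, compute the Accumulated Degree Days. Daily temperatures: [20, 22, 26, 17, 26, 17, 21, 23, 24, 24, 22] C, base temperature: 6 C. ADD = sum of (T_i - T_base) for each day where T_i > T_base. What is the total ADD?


Computing ADD day by day:
Day 1: max(0, 20 - 6) = 14
Day 2: max(0, 22 - 6) = 16
Day 3: max(0, 26 - 6) = 20
Day 4: max(0, 17 - 6) = 11
Day 5: max(0, 26 - 6) = 20
Day 6: max(0, 17 - 6) = 11
Day 7: max(0, 21 - 6) = 15
Day 8: max(0, 23 - 6) = 17
Day 9: max(0, 24 - 6) = 18
Day 10: max(0, 24 - 6) = 18
Day 11: max(0, 22 - 6) = 16
Total ADD = 176

176


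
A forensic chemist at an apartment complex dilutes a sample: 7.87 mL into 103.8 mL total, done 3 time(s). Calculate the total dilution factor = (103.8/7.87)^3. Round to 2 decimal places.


Dilution factor calculation:
Single dilution = V_total / V_sample = 103.8 / 7.87 ≈ 13.189327
Number of dilutions = 3
Total DF = (103.8 / 7.87)^3 (full precision, rounded at the end) = 2294.39

2294.39


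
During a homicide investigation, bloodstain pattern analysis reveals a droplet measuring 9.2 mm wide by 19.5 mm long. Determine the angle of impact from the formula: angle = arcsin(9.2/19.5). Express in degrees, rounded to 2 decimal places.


Blood spatter impact angle calculation:
width / length = 9.2 / 19.5 = 0.471795
angle = arcsin(0.471795)
angle = 28.15 degrees

28.15


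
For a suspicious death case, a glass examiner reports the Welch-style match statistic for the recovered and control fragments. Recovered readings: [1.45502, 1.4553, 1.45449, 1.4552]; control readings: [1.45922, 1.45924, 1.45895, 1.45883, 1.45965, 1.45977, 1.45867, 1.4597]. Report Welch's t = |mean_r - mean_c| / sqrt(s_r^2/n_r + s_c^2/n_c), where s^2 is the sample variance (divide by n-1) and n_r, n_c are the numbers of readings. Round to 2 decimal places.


Welch's t-criterion for glass RI comparison:
Recovered mean = sum / n_r = 5.82001 / 4 = 1.4550025
Control mean = sum / n_c = 11.67403 / 8 = 1.4592538
Recovered sample variance s_r^2 = 1.30158e-07
Control sample variance s_c^2 = 1.76655e-07
Welch SE (unpooled) = sqrt(s_r^2/n_r + s_c^2/n_c) = sqrt(3.25396e-08 + 2.20819e-08) = sqrt(5.46215e-08) = 0.000233712
|mean_r - mean_c| = 0.00425125
t = 0.00425125 / 0.000233712 = 18.19

18.19


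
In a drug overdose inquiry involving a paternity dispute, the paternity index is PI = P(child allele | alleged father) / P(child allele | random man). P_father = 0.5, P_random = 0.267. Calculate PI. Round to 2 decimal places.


Paternity Index calculation:
PI = P(allele|father) / P(allele|random)
PI = 0.5 / 0.267
PI = 1.87

1.87


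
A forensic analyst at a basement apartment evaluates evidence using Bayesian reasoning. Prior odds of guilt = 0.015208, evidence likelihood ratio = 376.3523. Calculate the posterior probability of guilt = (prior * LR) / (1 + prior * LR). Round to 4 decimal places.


Bayesian evidence evaluation:
Posterior odds = prior_odds * LR = 0.015208 * 376.3523 = 5.723566
Posterior probability = posterior_odds / (1 + posterior_odds)
= 5.723566 / (1 + 5.723566)
= 5.723566 / 6.723566
= 0.8513

0.8513


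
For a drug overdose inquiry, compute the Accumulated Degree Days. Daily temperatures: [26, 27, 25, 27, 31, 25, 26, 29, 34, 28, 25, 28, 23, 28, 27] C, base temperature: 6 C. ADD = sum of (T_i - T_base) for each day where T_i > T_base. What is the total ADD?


Computing ADD day by day:
Day 1: max(0, 26 - 6) = 20
Day 2: max(0, 27 - 6) = 21
Day 3: max(0, 25 - 6) = 19
Day 4: max(0, 27 - 6) = 21
Day 5: max(0, 31 - 6) = 25
Day 6: max(0, 25 - 6) = 19
Day 7: max(0, 26 - 6) = 20
Day 8: max(0, 29 - 6) = 23
Day 9: max(0, 34 - 6) = 28
Day 10: max(0, 28 - 6) = 22
Day 11: max(0, 25 - 6) = 19
Day 12: max(0, 28 - 6) = 22
Day 13: max(0, 23 - 6) = 17
Day 14: max(0, 28 - 6) = 22
Day 15: max(0, 27 - 6) = 21
Total ADD = 319

319


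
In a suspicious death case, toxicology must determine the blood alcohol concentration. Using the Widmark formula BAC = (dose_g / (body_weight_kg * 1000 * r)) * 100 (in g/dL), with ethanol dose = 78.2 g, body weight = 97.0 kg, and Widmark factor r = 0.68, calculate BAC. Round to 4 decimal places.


Applying the Widmark formula:
BAC = (dose_g / (body_wt * 1000 * r)) * 100
Denominator = 97.0 * 1000 * 0.68 = 65960
BAC = (78.2 / 65960) * 100
BAC = 0.1186 g/dL

0.1186


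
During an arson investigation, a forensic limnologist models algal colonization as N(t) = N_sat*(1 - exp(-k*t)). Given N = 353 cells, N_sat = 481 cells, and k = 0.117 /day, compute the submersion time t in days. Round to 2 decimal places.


PMSI from diatom colonization curve:
N / N_sat = 353 / 481 = 0.733888
1 - N/N_sat = 0.266112
ln(1 - N/N_sat) = -1.323838
t = -ln(1 - N/N_sat) / k = -(-1.323838) / 0.117 = 11.31 days

11.31


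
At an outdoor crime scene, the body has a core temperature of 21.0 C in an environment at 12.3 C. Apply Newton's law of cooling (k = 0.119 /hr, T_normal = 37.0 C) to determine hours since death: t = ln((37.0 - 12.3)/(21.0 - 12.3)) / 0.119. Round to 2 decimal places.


Using Newton's law of cooling:
t = ln((T_normal - T_ambient) / (T_body - T_ambient)) / k
T_normal - T_ambient = 24.7
T_body - T_ambient = 8.7
Ratio = 2.83908
ln(ratio) = 1.04348
t = 1.04348 / 0.119 = 8.77 hours

8.77


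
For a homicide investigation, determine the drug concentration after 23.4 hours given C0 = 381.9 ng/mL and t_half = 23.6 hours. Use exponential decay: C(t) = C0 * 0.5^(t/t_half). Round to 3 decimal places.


Drug concentration decay:
Number of half-lives = t / t_half = 23.4 / 23.6 = 0.991525
Decay factor = 0.5^0.991525 = 0.50294586
C(t) = 381.9 * 0.50294586 = 192.075 ng/mL

192.075


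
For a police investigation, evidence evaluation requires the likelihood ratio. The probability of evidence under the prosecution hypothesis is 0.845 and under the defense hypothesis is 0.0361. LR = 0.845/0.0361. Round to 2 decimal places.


Likelihood ratio calculation:
LR = P(E|Hp) / P(E|Hd)
LR = 0.845 / 0.0361
LR = 23.41

23.41


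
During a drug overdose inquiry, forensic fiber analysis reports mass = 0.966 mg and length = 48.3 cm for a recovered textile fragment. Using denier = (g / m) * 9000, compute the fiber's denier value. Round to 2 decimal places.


Denier calculation:
Mass in grams = 0.966 mg / 1000 = 0.000966 g
Length in meters = 48.3 cm / 100 = 0.483 m
Linear density = mass / length = 0.000966 / 0.483 = 0.002 g/m
Denier = (g/m) * 9000 = 0.002 * 9000 = 18.00

18.00


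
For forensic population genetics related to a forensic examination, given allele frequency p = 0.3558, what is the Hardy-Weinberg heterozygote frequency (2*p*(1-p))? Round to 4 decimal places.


Hardy-Weinberg heterozygote frequency:
q = 1 - p = 1 - 0.3558 = 0.6442
2pq = 2 * 0.3558 * 0.6442 = 0.4584

0.4584


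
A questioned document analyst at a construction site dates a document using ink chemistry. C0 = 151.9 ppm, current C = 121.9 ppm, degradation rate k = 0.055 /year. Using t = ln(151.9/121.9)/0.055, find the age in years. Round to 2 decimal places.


Document age estimation:
C0/C = 151.9 / 121.9 = 1.246103
ln(C0/C) = 0.220021
t = 0.220021 / 0.055 = 4.00 years

4.00


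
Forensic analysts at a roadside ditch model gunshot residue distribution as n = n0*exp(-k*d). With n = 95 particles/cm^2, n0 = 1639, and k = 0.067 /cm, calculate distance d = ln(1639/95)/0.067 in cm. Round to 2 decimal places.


GSR distance calculation:
n0/n = 1639 / 95 = 17.252632
ln(n0/n) = 2.847965
d = 2.847965 / 0.067 = 42.51 cm

42.51


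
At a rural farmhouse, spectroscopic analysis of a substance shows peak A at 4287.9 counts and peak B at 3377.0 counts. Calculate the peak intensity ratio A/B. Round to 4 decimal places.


Spectral peak ratio:
Peak A = 4287.9 counts
Peak B = 3377.0 counts
Ratio = 4287.9 / 3377.0 = 1.2697

1.2697


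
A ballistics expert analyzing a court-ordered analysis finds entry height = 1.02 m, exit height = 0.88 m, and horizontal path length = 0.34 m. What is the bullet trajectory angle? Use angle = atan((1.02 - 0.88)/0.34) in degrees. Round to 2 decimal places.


Bullet trajectory angle:
Height difference = 1.02 - 0.88 = 0.14 m
angle = atan(0.14 / 0.34)
angle = atan(0.411765)
angle = 22.38 degrees

22.38


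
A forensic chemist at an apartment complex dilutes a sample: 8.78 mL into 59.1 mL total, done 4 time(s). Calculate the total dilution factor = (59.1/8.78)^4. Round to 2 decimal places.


Dilution factor calculation:
Single dilution = V_total / V_sample = 59.1 / 8.78 ≈ 6.731207
Number of dilutions = 4
Total DF = (59.1 / 8.78)^4 (full precision, rounded at the end) = 2052.92

2052.92


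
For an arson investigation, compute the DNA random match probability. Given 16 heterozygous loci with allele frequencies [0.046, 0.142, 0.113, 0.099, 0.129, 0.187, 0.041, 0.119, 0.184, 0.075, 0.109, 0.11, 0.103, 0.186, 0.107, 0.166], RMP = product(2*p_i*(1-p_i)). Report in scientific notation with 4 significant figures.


Computing RMP for 16 loci:
Locus 1: 2 * 0.046 * 0.954 = 0.087768
Locus 2: 2 * 0.142 * 0.858 = 0.243672
Locus 3: 2 * 0.113 * 0.887 = 0.200462
Locus 4: 2 * 0.099 * 0.901 = 0.178398
Locus 5: 2 * 0.129 * 0.871 = 0.224718
Locus 6: 2 * 0.187 * 0.813 = 0.304062
Locus 7: 2 * 0.041 * 0.959 = 0.078638
Locus 8: 2 * 0.119 * 0.881 = 0.209678
Locus 9: 2 * 0.184 * 0.816 = 0.300288
Locus 10: 2 * 0.075 * 0.925 = 0.13875
Locus 11: 2 * 0.109 * 0.891 = 0.194238
Locus 12: 2 * 0.11 * 0.89 = 0.1958
Locus 13: 2 * 0.103 * 0.897 = 0.184782
Locus 14: 2 * 0.186 * 0.814 = 0.302808
Locus 15: 2 * 0.107 * 0.893 = 0.191102
Locus 16: 2 * 0.166 * 0.834 = 0.276888
RMP = 4.043e-12

4.043e-12


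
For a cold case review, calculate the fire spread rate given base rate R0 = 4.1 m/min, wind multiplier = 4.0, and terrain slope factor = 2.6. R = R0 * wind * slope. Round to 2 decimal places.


Fire spread rate calculation:
R = R0 * wind_factor * slope_factor
= 4.1 * 4.0 * 2.6
= 16.4 * 2.6
= 42.64 m/min

42.64


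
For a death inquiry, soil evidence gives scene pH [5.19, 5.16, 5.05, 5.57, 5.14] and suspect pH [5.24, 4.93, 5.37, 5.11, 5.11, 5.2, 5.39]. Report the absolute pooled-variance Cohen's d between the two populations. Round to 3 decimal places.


Pooled-variance Cohen's d for soil pH comparison:
Scene mean = 26.11 / 5 = 5.222
Suspect mean = 36.35 / 7 = 5.192857
Scene sample variance s_s^2 = 0.04057
Suspect sample variance s_c^2 = 0.02589
Pooled variance = ((n_s-1)*s_s^2 + (n_c-1)*s_c^2) / (n_s + n_c - 2) = 0.031762
Pooled SD = sqrt(0.031762) = 0.178219
Mean difference = 0.029143
|d| = |0.029143| / 0.178219 = 0.164

0.164


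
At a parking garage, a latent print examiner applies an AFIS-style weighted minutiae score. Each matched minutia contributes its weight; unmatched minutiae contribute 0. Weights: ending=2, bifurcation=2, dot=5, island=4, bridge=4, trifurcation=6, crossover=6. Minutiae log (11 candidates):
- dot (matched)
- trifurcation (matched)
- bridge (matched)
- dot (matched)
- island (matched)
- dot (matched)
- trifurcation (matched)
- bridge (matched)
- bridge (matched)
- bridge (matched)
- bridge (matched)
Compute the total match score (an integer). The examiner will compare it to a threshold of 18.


Weighted minutiae match score:
  dot: matched, +5 (running total 5)
  trifurcation: matched, +6 (running total 11)
  bridge: matched, +4 (running total 15)
  dot: matched, +5 (running total 20)
  island: matched, +4 (running total 24)
  dot: matched, +5 (running total 29)
  trifurcation: matched, +6 (running total 35)
  bridge: matched, +4 (running total 39)
  bridge: matched, +4 (running total 43)
  bridge: matched, +4 (running total 47)
  bridge: matched, +4 (running total 51)
Total score = 51
Threshold = 18; verdict = identification

51


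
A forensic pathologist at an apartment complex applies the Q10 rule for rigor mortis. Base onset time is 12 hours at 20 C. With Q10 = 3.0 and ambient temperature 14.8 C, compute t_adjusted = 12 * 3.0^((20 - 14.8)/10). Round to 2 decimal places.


Rigor mortis time adjustment:
Exponent = (T_ref - T_actual) / 10 = (20 - 14.8) / 10 = 0.52
Q10 factor = 3.0^0.52 = 1.77053
t_adjusted = 12 * 1.77053 = 21.25 hours

21.25


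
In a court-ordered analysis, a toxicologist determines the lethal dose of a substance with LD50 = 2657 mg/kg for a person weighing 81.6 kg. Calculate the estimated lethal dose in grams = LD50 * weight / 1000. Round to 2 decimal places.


Lethal dose calculation:
Lethal dose = LD50 * body_weight / 1000
= 2657 * 81.6 / 1000
= 216811.2 / 1000
= 216.81 g

216.81


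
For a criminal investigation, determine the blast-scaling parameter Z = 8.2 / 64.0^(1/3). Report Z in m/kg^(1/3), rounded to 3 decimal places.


Scaled distance calculation:
W^(1/3) = 64.0^(1/3) = 4
Z = R / W^(1/3) = 8.2 / 4
Z = 2.050 m/kg^(1/3)

2.050


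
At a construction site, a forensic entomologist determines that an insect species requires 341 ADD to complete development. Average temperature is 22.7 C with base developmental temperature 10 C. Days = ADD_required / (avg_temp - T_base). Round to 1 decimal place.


Insect development time:
Effective temperature = avg_temp - T_base = 22.7 - 10 = 12.7 C
Days = ADD / effective_temp = 341 / 12.7 = 26.9 days

26.9


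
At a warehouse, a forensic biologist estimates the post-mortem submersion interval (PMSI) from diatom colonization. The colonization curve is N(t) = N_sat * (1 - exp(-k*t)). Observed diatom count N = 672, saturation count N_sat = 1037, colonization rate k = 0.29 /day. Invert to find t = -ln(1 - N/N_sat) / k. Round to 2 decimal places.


PMSI from diatom colonization curve:
N / N_sat = 672 / 1037 = 0.648023
1 - N/N_sat = 0.351977
ln(1 - N/N_sat) = -1.044189
t = -ln(1 - N/N_sat) / k = -(-1.044189) / 0.29 = 3.60 days

3.60


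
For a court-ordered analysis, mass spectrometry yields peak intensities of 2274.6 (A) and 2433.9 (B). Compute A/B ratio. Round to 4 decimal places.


Spectral peak ratio:
Peak A = 2274.6 counts
Peak B = 2433.9 counts
Ratio = 2274.6 / 2433.9 = 0.9345

0.9345


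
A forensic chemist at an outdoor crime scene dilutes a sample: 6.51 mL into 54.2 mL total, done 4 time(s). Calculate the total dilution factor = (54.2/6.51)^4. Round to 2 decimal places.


Dilution factor calculation:
Single dilution = V_total / V_sample = 54.2 / 6.51 ≈ 8.325653
Number of dilutions = 4
Total DF = (54.2 / 6.51)^4 (full precision, rounded at the end) = 4804.78

4804.78


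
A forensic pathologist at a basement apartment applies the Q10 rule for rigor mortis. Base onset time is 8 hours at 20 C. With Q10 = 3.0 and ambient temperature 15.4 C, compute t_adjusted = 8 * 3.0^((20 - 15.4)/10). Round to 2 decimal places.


Rigor mortis time adjustment:
Exponent = (T_ref - T_actual) / 10 = (20 - 15.4) / 10 = 0.46
Q10 factor = 3.0^0.46 = 1.65758
t_adjusted = 8 * 1.65758 = 13.26 hours

13.26


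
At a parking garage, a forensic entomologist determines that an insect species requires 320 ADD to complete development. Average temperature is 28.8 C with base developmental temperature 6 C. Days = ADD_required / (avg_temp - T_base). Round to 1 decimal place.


Insect development time:
Effective temperature = avg_temp - T_base = 28.8 - 6 = 22.8 C
Days = ADD / effective_temp = 320 / 22.8 = 14.0 days

14.0


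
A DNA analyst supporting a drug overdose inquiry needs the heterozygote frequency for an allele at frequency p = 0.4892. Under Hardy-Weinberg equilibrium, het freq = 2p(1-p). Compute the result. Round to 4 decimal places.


Hardy-Weinberg heterozygote frequency:
q = 1 - p = 1 - 0.4892 = 0.5108
2pq = 2 * 0.4892 * 0.5108 = 0.4998

0.4998


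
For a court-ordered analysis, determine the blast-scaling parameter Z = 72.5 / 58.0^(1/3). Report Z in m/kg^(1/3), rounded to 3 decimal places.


Scaled distance calculation:
W^(1/3) = 58.0^(1/3) = 3.870877
Z = R / W^(1/3) = 72.5 / 3.870877
Z = 18.730 m/kg^(1/3)

18.730
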